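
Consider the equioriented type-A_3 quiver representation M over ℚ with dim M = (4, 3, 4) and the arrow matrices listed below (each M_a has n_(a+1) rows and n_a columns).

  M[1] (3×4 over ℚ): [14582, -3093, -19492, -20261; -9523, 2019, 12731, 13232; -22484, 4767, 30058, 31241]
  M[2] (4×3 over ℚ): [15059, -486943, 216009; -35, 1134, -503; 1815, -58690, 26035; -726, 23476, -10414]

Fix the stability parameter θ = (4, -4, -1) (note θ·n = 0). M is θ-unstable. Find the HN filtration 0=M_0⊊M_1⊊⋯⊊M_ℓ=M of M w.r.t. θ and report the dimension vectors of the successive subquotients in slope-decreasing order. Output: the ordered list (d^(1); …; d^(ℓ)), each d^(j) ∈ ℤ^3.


Barcode: M ≅ I[1,1]^2, I[1,2], I[1,3], I[2,3], I[3,3]^2. HN layers by μ_θ (5 steps, strictly decreasing):
  μ^(1)=4; μ^(2)=0; μ^(3)=-1/3; μ^(4)=-1; μ^(5)=-4

((2, 0, 0); (1, 1, 0); (1, 1, 1); (0, 0, 3); (0, 1, 0))


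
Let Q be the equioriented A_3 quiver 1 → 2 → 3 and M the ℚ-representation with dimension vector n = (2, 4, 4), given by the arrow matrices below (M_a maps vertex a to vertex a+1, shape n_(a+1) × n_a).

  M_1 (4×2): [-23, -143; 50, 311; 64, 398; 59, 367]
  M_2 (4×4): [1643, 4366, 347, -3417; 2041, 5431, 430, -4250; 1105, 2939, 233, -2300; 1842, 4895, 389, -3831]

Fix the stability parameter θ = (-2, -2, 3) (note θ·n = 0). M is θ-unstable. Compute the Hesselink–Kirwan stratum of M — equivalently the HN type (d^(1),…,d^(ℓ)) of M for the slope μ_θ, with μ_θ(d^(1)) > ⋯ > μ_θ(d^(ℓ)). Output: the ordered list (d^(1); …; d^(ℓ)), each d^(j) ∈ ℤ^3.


Via rank(M_{q-1}∘⋯∘M_p): M ≅ I[1,2], I[1,3], I[2,3]^2, I[3,3].
μ_θ-semistable layers: μ^(1)=3; μ^(2)=-2

((0, 0, 4); (2, 4, 0))


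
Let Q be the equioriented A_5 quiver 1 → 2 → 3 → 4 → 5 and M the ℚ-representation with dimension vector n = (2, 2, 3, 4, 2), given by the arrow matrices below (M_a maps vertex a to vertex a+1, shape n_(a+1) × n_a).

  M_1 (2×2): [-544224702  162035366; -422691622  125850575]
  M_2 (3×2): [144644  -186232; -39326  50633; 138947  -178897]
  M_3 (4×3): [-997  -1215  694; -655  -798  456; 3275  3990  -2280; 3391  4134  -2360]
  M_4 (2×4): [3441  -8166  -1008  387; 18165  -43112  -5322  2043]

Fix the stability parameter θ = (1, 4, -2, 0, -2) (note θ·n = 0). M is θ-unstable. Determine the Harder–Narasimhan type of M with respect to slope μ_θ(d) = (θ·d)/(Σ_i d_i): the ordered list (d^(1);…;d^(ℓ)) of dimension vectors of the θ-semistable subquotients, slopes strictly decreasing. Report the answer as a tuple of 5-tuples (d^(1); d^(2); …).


Interval decomposition of M: I[1,3], I[1,5], I[3,5], I[4,4]^2.
HN type (ℓ=5): μ^(1)=1; μ^(2)=1/5; μ^(3)=0; μ^(4)=-1; μ^(5)=-2

((1, 1, 1, 0, 0); (1, 1, 1, 1, 1); (0, 0, 0, 2, 0); (0, 0, 0, 1, 1); (0, 0, 1, 0, 0))


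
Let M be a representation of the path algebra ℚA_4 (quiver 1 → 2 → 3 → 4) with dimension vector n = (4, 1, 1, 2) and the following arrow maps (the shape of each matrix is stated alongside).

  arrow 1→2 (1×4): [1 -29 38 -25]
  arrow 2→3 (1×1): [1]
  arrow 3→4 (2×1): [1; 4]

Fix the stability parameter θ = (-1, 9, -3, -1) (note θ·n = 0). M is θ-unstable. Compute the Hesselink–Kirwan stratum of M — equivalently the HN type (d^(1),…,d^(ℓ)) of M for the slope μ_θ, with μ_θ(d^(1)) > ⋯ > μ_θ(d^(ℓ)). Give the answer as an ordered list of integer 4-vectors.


Via rank(M_{q-1}∘⋯∘M_p): M ≅ I[1,1]^3, I[1,4], I[4,4].
μ_θ-semistable layers: μ^(1)=5/3; μ^(2)=-1

((0, 1, 1, 1); (4, 0, 0, 1))


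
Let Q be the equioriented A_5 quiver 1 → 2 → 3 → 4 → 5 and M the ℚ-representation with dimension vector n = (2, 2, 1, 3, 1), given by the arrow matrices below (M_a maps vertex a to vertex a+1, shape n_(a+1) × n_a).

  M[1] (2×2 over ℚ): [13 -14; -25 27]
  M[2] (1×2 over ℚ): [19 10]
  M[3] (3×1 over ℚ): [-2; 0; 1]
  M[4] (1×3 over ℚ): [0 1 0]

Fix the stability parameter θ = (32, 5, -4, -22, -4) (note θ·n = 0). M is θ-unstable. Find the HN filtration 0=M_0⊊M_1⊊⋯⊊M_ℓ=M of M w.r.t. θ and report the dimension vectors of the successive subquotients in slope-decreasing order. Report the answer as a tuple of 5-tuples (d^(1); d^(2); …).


Barcode: M ≅ I[1,2], I[1,4], I[4,4], I[4,5]. HN layers by μ_θ (4 steps, strictly decreasing):
  μ^(1)=37/2; μ^(2)=11/4; μ^(3)=-4; μ^(4)=-22

((1, 1, 0, 0, 0); (1, 1, 1, 1, 0); (0, 0, 0, 0, 1); (0, 0, 0, 2, 0))


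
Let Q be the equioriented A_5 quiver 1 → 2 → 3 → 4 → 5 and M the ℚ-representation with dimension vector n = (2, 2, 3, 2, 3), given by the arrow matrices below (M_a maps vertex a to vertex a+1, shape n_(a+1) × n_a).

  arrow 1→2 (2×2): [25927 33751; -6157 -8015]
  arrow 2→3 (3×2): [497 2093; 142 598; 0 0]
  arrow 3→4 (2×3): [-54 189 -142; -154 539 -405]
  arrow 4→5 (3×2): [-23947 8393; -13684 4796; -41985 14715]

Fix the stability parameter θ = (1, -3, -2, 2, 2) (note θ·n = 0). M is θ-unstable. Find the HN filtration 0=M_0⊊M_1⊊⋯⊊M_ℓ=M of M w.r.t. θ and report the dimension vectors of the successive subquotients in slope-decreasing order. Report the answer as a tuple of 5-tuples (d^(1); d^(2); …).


Via rank(M_{q-1}∘⋯∘M_p): M ≅ I[1,2], I[1,3], I[3,4], I[3,5], I[5,5]^2.
μ_θ-semistable layers: μ^(1)=2; μ^(2)=-1; μ^(3)=-4/3; μ^(4)=-2

((0, 0, 0, 2, 3); (1, 1, 0, 0, 0); (1, 1, 1, 0, 0); (0, 0, 2, 0, 0))


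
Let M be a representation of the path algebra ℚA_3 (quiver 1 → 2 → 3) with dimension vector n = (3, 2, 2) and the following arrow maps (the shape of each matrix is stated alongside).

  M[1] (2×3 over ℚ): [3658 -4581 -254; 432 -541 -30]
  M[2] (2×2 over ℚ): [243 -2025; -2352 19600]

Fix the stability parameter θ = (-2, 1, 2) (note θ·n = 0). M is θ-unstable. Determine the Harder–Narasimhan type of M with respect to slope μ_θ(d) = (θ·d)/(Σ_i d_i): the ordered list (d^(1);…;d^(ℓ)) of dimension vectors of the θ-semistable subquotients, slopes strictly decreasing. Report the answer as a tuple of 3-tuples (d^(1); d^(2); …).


Interval decomposition of M: I[1,1], I[1,2], I[1,3], I[3,3].
HN type (ℓ=3): μ^(1)=2; μ^(2)=1; μ^(3)=-2

((0, 0, 2); (0, 2, 0); (3, 0, 0))


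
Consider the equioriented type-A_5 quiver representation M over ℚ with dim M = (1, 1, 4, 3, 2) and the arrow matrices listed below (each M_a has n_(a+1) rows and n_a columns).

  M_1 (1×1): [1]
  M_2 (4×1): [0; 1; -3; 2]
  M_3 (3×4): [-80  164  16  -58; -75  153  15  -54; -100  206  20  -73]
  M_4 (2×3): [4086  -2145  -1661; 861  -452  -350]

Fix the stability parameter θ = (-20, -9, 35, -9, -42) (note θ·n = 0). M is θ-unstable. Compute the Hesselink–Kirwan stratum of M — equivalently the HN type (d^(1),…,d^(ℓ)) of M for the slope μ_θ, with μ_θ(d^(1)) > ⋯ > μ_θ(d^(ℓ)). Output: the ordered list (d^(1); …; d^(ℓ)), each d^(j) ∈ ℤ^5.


Barcode: M ≅ I[1,3], I[3,3], I[3,4], I[3,5], I[4,5]. HN layers by μ_θ (6 steps, strictly decreasing):
  μ^(1)=35; μ^(2)=13; μ^(3)=-16/3; μ^(4)=-9; μ^(5)=-20; μ^(6)=-51/2

((0, 0, 2, 0, 0); (0, 0, 1, 1, 0); (0, 0, 1, 1, 1); (0, 1, 0, 0, 0); (1, 0, 0, 0, 0); (0, 0, 0, 1, 1))


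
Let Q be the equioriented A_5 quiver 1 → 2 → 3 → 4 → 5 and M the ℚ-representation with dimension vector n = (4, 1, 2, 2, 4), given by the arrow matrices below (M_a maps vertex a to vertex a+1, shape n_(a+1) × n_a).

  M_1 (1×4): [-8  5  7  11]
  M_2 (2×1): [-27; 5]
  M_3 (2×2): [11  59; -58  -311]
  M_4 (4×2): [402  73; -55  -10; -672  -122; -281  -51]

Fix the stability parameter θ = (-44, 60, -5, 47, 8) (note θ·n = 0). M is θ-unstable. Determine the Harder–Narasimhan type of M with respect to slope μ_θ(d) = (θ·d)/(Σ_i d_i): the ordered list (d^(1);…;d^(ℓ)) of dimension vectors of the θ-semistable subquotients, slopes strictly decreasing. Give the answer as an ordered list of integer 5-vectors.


Barcode: M ≅ I[1,1]^3, I[1,5], I[3,5], I[5,5]^2. HN layers by μ_θ (4 steps, strictly decreasing):
  μ^(1)=55/2; μ^(2)=8; μ^(3)=-5; μ^(4)=-44

((0, 1, 1, 2, 2); (0, 0, 0, 0, 2); (0, 0, 1, 0, 0); (4, 0, 0, 0, 0))


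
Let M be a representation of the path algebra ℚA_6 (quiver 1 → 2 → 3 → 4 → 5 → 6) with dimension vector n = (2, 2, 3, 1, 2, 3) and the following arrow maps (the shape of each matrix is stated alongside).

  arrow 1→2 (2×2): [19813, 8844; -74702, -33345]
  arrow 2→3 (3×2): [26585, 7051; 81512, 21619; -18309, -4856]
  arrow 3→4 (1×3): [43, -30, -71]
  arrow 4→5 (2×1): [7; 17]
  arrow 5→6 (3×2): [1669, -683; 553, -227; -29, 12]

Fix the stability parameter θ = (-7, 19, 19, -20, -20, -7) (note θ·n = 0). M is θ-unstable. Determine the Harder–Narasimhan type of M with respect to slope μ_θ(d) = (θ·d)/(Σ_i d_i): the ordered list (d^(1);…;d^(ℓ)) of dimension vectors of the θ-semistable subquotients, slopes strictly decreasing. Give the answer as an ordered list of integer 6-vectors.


Barcode: M ≅ I[1,3], I[1,6], I[3,3], I[5,6], I[6,6]. HN layers by μ_θ (4 steps, strictly decreasing):
  μ^(1)=19; μ^(2)=-9/5; μ^(3)=-7; μ^(4)=-20

((0, 1, 2, 0, 0, 0); (0, 1, 1, 1, 1, 1); (2, 0, 0, 0, 0, 2); (0, 0, 0, 0, 1, 0))


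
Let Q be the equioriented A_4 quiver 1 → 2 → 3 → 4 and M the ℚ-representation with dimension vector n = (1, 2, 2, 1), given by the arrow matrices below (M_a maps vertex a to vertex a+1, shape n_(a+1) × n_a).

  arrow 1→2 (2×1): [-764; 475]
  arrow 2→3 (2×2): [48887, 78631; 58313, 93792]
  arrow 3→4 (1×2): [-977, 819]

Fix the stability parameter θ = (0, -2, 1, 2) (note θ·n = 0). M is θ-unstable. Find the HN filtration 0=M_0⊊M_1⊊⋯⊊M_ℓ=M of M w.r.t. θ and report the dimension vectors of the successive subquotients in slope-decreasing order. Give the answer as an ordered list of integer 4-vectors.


Interval decomposition of M: I[1,4], I[2,3].
HN type (ℓ=4): μ^(1)=2; μ^(2)=1; μ^(3)=-1; μ^(4)=-2

((0, 0, 0, 1); (0, 0, 2, 0); (1, 1, 0, 0); (0, 1, 0, 0))


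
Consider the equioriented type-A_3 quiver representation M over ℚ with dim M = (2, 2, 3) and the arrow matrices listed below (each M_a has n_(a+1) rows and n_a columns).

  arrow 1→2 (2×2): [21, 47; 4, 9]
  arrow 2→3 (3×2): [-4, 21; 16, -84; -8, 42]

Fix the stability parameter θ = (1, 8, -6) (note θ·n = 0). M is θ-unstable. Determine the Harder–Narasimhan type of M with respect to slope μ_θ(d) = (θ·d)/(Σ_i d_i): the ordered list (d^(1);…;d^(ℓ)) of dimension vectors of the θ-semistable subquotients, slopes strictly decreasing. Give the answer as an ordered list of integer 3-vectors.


Barcode: M ≅ I[1,2], I[1,3], I[3,3]^2. HN layers by μ_θ (3 steps, strictly decreasing):
  μ^(1)=8; μ^(2)=1; μ^(3)=-6

((0, 1, 0); (2, 1, 1); (0, 0, 2))


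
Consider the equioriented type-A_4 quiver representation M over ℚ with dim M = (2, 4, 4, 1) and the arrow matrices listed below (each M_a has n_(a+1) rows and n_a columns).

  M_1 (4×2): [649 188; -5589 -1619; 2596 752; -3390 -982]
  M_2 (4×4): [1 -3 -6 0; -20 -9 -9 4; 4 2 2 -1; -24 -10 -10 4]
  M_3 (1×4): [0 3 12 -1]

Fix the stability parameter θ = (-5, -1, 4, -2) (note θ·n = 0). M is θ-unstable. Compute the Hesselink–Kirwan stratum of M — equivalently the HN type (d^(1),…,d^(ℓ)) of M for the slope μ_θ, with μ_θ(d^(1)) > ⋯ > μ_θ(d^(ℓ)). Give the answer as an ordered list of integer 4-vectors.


Barcode: M ≅ I[1,3], I[1,4], I[2,2], I[2,3], I[3,3]. HN layers by μ_θ (4 steps, strictly decreasing):
  μ^(1)=4; μ^(2)=1; μ^(3)=-1; μ^(4)=-5

((0, 0, 3, 0); (0, 0, 1, 1); (0, 4, 0, 0); (2, 0, 0, 0))


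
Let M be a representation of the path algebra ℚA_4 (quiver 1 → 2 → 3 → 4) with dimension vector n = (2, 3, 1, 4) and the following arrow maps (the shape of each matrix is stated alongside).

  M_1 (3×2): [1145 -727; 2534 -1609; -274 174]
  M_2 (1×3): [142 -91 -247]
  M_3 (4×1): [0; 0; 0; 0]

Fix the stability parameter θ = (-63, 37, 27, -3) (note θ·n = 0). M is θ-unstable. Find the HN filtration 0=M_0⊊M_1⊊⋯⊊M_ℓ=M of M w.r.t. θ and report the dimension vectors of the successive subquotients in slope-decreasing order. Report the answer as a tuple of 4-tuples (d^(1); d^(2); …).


Via rank(M_{q-1}∘⋯∘M_p): M ≅ I[1,2], I[1,3], I[2,2], I[4,4]^4.
μ_θ-semistable layers: μ^(1)=37; μ^(2)=32; μ^(3)=-3; μ^(4)=-63

((0, 2, 0, 0); (0, 1, 1, 0); (0, 0, 0, 4); (2, 0, 0, 0))


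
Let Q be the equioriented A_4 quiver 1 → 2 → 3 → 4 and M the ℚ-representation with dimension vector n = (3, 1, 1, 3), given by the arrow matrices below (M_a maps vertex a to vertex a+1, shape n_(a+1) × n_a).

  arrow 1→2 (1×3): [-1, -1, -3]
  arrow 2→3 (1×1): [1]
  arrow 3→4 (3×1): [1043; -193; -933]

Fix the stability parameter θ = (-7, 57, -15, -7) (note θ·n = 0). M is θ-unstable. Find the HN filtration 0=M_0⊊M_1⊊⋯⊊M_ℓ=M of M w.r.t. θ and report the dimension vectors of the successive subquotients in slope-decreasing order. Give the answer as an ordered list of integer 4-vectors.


Via rank(M_{q-1}∘⋯∘M_p): M ≅ I[1,1]^2, I[1,4], I[4,4]^2.
μ_θ-semistable layers: μ^(1)=35/3; μ^(2)=-7

((0, 1, 1, 1); (3, 0, 0, 2))


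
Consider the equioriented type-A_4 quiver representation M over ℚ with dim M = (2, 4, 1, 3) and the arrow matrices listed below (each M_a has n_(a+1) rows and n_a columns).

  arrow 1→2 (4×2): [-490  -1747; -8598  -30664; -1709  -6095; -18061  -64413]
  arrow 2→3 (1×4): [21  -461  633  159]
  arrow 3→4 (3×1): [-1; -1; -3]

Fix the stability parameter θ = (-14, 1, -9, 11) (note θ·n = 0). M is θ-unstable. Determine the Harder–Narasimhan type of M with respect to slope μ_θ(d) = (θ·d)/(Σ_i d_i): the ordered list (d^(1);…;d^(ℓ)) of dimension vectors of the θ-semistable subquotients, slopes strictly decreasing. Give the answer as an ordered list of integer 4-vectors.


Via rank(M_{q-1}∘⋯∘M_p): M ≅ I[1,2], I[1,4], I[2,2]^2, I[4,4]^2.
μ_θ-semistable layers: μ^(1)=11; μ^(2)=1; μ^(3)=-4; μ^(4)=-14

((0, 0, 0, 3); (0, 3, 0, 0); (0, 1, 1, 0); (2, 0, 0, 0))


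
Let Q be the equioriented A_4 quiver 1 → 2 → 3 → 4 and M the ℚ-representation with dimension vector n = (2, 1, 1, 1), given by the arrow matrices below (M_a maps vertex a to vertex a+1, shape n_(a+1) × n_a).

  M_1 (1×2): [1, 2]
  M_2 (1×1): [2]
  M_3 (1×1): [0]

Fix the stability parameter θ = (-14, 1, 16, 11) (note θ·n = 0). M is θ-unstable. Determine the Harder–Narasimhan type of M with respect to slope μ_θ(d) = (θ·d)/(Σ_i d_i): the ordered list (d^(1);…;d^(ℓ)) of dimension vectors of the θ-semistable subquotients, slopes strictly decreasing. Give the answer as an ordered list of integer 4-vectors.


Via rank(M_{q-1}∘⋯∘M_p): M ≅ I[1,1], I[1,3], I[4,4].
μ_θ-semistable layers: μ^(1)=16; μ^(2)=11; μ^(3)=1; μ^(4)=-14

((0, 0, 1, 0); (0, 0, 0, 1); (0, 1, 0, 0); (2, 0, 0, 0))


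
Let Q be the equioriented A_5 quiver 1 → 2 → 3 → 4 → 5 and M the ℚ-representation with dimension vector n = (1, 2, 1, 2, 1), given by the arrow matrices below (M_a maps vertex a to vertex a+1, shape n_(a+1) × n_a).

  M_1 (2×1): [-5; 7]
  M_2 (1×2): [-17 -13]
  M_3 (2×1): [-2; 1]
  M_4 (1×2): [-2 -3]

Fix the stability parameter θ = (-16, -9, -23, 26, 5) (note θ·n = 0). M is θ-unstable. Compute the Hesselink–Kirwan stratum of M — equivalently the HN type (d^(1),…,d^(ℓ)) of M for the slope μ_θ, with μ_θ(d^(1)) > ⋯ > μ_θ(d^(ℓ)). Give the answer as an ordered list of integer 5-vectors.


Via rank(M_{q-1}∘⋯∘M_p): M ≅ I[1,5], I[2,2], I[4,4].
μ_θ-semistable layers: μ^(1)=26; μ^(2)=31/2; μ^(3)=-9; μ^(4)=-16

((0, 0, 0, 1, 0); (0, 0, 0, 1, 1); (0, 1, 0, 0, 0); (1, 1, 1, 0, 0))


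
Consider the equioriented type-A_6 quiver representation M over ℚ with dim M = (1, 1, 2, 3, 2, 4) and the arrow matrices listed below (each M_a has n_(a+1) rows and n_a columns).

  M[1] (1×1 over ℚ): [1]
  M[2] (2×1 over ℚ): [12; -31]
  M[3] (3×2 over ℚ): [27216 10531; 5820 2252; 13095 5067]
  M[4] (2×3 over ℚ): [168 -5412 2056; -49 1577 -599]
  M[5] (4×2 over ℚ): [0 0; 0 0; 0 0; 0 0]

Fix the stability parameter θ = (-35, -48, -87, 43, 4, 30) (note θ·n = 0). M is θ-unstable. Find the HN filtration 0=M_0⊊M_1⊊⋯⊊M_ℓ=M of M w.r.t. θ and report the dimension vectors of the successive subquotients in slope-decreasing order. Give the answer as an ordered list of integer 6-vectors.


Interval decomposition of M: I[1,4], I[3,5], I[4,5], I[6,6]^4.
HN type (ℓ=5): μ^(1)=43; μ^(2)=30; μ^(3)=47/2; μ^(4)=-170/3; μ^(5)=-87

((0, 0, 0, 1, 0, 0); (0, 0, 0, 0, 0, 4); (0, 0, 0, 2, 2, 0); (1, 1, 1, 0, 0, 0); (0, 0, 1, 0, 0, 0))


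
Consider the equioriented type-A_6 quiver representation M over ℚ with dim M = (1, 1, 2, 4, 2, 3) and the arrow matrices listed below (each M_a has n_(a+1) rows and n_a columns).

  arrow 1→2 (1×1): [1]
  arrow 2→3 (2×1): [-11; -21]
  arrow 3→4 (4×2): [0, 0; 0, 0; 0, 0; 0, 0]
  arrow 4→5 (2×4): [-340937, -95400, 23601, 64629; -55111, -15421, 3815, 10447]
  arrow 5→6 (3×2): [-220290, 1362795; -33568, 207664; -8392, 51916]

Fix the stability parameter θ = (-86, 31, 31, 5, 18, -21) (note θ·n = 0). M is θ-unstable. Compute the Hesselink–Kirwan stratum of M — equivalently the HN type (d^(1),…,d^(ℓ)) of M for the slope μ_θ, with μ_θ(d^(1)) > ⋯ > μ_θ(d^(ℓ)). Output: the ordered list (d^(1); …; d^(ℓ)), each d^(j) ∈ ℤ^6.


Via rank(M_{q-1}∘⋯∘M_p): M ≅ I[1,3], I[3,3], I[4,4]^2, I[4,5], I[4,6], I[6,6]^2.
μ_θ-semistable layers: μ^(1)=31; μ^(2)=18; μ^(3)=5; μ^(4)=2/3; μ^(5)=-21; μ^(6)=-86

((0, 1, 2, 0, 0, 0); (0, 0, 0, 0, 1, 0); (0, 0, 0, 3, 0, 0); (0, 0, 0, 1, 1, 1); (0, 0, 0, 0, 0, 2); (1, 0, 0, 0, 0, 0))


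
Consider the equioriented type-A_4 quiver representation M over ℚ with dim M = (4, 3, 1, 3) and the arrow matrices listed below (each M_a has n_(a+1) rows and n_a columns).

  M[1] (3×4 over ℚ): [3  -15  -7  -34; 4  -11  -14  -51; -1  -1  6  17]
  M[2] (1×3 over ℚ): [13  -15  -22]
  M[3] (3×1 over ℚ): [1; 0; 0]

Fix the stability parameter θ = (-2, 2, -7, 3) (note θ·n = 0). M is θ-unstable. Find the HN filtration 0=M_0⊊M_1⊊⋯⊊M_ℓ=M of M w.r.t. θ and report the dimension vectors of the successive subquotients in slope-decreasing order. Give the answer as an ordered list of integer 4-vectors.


Via rank(M_{q-1}∘⋯∘M_p): M ≅ I[1,1], I[1,2]^2, I[1,4], I[4,4]^2.
μ_θ-semistable layers: μ^(1)=3; μ^(2)=2; μ^(3)=-2; μ^(4)=-7/3

((0, 0, 0, 3); (0, 2, 0, 0); (3, 0, 0, 0); (1, 1, 1, 0))


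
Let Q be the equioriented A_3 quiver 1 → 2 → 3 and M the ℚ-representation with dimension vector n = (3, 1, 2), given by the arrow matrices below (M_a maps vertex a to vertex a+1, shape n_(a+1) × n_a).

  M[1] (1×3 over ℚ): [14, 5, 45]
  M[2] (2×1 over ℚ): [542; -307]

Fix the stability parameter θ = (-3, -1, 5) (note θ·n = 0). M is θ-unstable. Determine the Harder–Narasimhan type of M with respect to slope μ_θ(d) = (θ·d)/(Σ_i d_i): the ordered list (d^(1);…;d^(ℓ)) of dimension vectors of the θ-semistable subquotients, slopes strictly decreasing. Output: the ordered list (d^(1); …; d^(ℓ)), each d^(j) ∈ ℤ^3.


Via rank(M_{q-1}∘⋯∘M_p): M ≅ I[1,1]^2, I[1,3], I[3,3].
μ_θ-semistable layers: μ^(1)=5; μ^(2)=-1; μ^(3)=-3

((0, 0, 2); (0, 1, 0); (3, 0, 0))


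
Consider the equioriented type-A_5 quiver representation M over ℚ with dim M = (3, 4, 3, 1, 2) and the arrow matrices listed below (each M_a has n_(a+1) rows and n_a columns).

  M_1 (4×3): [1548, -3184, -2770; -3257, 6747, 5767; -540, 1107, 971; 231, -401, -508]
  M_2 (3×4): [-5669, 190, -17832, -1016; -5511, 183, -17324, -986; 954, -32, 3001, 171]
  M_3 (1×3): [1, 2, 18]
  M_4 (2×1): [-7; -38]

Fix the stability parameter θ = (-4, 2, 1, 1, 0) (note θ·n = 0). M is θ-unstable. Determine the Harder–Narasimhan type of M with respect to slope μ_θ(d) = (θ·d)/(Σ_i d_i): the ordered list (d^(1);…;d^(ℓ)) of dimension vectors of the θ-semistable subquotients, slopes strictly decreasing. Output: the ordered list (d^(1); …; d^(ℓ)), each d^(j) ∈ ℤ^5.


Barcode: M ≅ I[1,3]^2, I[1,5], I[2,2], I[5,5]. HN layers by μ_θ (5 steps, strictly decreasing):
  μ^(1)=2; μ^(2)=3/2; μ^(3)=1; μ^(4)=0; μ^(5)=-4

((0, 1, 0, 0, 0); (0, 2, 2, 0, 0); (0, 1, 1, 1, 1); (0, 0, 0, 0, 1); (3, 0, 0, 0, 0))


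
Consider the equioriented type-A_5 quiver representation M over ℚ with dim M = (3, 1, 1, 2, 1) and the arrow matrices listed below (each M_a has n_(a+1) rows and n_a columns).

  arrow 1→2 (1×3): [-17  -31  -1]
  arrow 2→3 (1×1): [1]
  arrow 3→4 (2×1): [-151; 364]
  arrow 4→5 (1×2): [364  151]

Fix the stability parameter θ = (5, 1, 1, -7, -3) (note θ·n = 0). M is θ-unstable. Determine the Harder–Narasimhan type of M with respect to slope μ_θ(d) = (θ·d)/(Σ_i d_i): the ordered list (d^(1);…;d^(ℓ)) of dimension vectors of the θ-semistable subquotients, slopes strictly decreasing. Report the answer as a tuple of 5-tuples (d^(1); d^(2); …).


Barcode: M ≅ I[1,1]^2, I[1,4], I[4,5]. HN layers by μ_θ (4 steps, strictly decreasing):
  μ^(1)=5; μ^(2)=0; μ^(3)=-3; μ^(4)=-7

((2, 0, 0, 0, 0); (1, 1, 1, 1, 0); (0, 0, 0, 0, 1); (0, 0, 0, 1, 0))


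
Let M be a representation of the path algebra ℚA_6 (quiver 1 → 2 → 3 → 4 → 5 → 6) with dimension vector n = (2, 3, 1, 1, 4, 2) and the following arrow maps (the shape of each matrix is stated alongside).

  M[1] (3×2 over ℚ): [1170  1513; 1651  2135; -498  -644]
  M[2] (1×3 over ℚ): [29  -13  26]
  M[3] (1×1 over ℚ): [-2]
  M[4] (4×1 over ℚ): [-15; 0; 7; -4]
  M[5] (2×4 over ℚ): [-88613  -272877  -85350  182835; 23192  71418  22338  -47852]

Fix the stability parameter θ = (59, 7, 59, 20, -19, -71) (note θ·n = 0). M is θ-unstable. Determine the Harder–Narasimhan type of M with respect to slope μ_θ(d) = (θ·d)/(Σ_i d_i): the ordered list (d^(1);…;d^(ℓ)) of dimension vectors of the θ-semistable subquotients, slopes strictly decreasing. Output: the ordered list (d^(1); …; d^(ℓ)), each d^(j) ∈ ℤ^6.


Interval decomposition of M: I[1,2], I[1,6], I[2,2], I[5,5]^2, I[5,6].
HN type (ℓ=5): μ^(1)=33; μ^(2)=55/6; μ^(3)=7; μ^(4)=-19; μ^(5)=-45

((1, 1, 0, 0, 0, 0); (1, 1, 1, 1, 1, 1); (0, 1, 0, 0, 0, 0); (0, 0, 0, 0, 2, 0); (0, 0, 0, 0, 1, 1))


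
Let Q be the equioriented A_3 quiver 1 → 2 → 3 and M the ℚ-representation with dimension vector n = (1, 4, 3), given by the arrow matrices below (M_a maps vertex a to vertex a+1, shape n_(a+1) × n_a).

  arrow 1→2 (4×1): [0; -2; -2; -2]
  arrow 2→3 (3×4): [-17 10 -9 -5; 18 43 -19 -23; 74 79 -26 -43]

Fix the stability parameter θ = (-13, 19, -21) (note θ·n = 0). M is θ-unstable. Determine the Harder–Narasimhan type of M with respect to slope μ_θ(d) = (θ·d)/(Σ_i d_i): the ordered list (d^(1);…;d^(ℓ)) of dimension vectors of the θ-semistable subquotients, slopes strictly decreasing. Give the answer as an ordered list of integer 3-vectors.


Via rank(M_{q-1}∘⋯∘M_p): M ≅ I[1,3], I[2,2], I[2,3]^2.
μ_θ-semistable layers: μ^(1)=19; μ^(2)=-1; μ^(3)=-13

((0, 1, 0); (0, 3, 3); (1, 0, 0))


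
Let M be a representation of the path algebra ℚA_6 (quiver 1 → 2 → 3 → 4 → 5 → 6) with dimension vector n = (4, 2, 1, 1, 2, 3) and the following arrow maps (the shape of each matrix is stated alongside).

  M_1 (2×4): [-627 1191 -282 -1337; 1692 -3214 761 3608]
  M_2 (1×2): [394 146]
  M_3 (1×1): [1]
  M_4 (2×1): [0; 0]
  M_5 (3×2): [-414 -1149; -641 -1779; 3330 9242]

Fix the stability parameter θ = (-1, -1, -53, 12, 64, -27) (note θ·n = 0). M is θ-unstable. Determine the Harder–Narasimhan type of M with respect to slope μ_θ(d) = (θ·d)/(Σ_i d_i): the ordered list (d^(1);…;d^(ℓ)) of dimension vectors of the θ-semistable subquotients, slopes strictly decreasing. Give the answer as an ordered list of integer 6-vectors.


Interval decomposition of M: I[1,1]^2, I[1,2], I[1,4], I[5,6]^2, I[6,6].
HN type (ℓ=5): μ^(1)=37/2; μ^(2)=12; μ^(3)=-1; μ^(4)=-55/3; μ^(5)=-27

((0, 0, 0, 0, 2, 2); (0, 0, 0, 1, 0, 0); (3, 1, 0, 0, 0, 0); (1, 1, 1, 0, 0, 0); (0, 0, 0, 0, 0, 1))


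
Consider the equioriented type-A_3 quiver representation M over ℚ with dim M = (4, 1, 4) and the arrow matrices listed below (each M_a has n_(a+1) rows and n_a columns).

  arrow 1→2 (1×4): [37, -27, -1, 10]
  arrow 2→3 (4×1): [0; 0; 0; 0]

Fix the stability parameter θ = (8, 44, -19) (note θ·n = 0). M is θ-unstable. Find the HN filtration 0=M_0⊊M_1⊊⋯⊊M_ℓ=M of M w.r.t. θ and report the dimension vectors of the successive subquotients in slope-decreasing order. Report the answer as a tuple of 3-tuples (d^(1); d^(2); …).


Via rank(M_{q-1}∘⋯∘M_p): M ≅ I[1,1]^3, I[1,2], I[3,3]^4.
μ_θ-semistable layers: μ^(1)=44; μ^(2)=8; μ^(3)=-19

((0, 1, 0); (4, 0, 0); (0, 0, 4))


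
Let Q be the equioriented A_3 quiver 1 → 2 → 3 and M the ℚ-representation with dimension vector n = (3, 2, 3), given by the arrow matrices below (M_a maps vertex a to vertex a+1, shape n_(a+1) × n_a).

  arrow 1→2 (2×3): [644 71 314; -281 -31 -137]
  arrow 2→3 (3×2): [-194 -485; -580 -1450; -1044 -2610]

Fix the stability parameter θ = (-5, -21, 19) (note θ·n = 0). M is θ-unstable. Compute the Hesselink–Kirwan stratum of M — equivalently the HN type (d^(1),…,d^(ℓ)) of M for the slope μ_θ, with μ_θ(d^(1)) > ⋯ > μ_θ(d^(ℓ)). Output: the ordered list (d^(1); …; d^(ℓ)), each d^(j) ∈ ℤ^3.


Barcode: M ≅ I[1,1], I[1,2], I[1,3], I[3,3]^2. HN layers by μ_θ (3 steps, strictly decreasing):
  μ^(1)=19; μ^(2)=-5; μ^(3)=-13

((0, 0, 3); (1, 0, 0); (2, 2, 0))


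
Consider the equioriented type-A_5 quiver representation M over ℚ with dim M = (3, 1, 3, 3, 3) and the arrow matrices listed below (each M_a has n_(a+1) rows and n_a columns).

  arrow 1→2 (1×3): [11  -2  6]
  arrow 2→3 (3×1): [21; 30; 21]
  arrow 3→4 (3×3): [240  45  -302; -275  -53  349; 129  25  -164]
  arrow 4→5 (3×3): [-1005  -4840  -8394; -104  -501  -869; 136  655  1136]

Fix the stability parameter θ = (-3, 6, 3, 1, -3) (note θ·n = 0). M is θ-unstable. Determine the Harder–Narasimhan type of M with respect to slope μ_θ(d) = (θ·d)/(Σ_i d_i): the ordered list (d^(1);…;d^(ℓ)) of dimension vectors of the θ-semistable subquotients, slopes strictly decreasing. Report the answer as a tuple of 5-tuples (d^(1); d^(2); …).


Via rank(M_{q-1}∘⋯∘M_p): M ≅ I[1,1]^2, I[1,5], I[3,5]^2.
μ_θ-semistable layers: μ^(1)=7/4; μ^(2)=1/3; μ^(3)=-3

((0, 1, 1, 1, 1); (0, 0, 2, 2, 2); (3, 0, 0, 0, 0))


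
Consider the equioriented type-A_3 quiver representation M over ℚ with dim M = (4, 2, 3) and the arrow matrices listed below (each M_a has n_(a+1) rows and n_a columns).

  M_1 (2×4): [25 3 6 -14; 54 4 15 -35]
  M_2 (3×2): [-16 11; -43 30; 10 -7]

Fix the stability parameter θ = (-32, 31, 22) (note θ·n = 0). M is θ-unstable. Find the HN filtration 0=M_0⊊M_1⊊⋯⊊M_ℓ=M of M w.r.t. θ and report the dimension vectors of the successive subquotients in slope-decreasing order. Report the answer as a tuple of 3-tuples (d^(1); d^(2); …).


Interval decomposition of M: I[1,1]^2, I[1,3]^2, I[3,3].
HN type (ℓ=3): μ^(1)=53/2; μ^(2)=22; μ^(3)=-32

((0, 2, 2); (0, 0, 1); (4, 0, 0))


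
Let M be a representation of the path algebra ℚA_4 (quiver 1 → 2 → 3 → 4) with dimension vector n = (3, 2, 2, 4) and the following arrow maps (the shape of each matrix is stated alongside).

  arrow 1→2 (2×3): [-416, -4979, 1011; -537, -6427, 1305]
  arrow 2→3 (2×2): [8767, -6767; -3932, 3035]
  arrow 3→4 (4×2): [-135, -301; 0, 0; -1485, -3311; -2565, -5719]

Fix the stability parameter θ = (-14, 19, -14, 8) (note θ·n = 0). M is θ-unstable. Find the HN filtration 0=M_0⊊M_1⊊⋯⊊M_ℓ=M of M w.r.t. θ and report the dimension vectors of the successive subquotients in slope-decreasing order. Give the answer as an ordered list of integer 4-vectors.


Interval decomposition of M: I[1,1], I[1,3], I[1,4], I[4,4]^3.
HN type (ℓ=3): μ^(1)=8; μ^(2)=5/2; μ^(3)=-14

((0, 0, 0, 4); (0, 2, 2, 0); (3, 0, 0, 0))


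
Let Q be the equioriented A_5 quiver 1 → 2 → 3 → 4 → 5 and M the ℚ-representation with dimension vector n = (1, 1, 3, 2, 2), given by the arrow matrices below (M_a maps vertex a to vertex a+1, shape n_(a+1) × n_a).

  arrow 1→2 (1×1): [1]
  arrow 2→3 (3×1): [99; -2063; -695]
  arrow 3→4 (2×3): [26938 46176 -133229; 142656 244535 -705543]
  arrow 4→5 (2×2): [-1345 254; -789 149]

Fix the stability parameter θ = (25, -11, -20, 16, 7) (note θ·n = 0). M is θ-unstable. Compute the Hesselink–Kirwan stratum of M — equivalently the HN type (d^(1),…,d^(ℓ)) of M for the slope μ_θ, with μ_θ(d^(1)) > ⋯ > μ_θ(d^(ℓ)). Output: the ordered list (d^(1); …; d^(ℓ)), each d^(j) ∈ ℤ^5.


Via rank(M_{q-1}∘⋯∘M_p): M ≅ I[1,5], I[3,3], I[3,5].
μ_θ-semistable layers: μ^(1)=23/2; μ^(2)=-2; μ^(3)=-20

((0, 0, 0, 2, 2); (1, 1, 1, 0, 0); (0, 0, 2, 0, 0))


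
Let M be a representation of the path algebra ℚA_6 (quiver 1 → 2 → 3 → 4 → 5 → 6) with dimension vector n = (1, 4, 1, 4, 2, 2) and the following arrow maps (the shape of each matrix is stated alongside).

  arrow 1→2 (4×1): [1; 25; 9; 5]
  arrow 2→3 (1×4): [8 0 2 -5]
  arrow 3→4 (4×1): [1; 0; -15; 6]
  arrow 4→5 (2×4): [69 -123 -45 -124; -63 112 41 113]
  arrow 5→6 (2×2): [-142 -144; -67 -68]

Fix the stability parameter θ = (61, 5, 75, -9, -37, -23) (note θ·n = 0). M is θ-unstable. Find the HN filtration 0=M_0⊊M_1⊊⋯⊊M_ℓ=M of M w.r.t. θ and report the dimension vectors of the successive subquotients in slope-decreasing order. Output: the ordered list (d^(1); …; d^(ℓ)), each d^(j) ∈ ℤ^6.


Interval decomposition of M: I[1,4], I[2,2]^3, I[4,4], I[4,6]^2.
HN type (ℓ=4): μ^(1)=33; μ^(2)=5; μ^(3)=-9; μ^(4)=-23

((1, 1, 1, 1, 0, 0); (0, 3, 0, 0, 0, 0); (0, 0, 0, 1, 0, 0); (0, 0, 0, 2, 2, 2))


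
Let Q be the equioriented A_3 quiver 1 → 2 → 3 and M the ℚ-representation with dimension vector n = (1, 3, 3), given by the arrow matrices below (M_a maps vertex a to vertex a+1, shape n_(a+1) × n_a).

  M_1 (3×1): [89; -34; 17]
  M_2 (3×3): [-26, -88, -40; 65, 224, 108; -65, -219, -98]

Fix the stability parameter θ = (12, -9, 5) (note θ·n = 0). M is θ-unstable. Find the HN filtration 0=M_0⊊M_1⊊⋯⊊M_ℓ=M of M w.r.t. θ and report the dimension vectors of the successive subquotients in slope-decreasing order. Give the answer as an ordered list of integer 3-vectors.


Interval decomposition of M: I[1,3], I[2,2], I[2,3], I[3,3].
HN type (ℓ=3): μ^(1)=5; μ^(2)=3/2; μ^(3)=-9

((0, 0, 3); (1, 1, 0); (0, 2, 0))


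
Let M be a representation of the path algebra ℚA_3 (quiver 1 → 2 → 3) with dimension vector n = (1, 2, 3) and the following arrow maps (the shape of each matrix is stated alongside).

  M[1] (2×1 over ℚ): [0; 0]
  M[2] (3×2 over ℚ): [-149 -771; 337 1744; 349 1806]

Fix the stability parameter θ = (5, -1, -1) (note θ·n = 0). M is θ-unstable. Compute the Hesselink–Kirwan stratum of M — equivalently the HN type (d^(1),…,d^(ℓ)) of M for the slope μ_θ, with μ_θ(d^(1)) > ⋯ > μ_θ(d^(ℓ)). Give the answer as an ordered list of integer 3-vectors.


Via rank(M_{q-1}∘⋯∘M_p): M ≅ I[1,1], I[2,3]^2, I[3,3].
μ_θ-semistable layers: μ^(1)=5; μ^(2)=-1

((1, 0, 0); (0, 2, 3))


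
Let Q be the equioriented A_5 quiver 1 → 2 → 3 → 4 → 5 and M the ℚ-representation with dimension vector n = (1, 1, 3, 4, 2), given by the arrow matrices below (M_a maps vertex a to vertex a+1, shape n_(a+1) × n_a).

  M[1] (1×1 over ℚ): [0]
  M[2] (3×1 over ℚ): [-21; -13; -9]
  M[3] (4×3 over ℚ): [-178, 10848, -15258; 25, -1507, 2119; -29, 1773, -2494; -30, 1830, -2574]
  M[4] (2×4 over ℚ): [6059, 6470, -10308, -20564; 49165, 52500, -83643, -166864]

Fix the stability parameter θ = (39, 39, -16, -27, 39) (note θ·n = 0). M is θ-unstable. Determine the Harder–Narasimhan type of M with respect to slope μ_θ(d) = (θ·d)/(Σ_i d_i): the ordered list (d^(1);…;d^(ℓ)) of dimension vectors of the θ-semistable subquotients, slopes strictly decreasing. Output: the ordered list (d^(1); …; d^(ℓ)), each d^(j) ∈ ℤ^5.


Via rank(M_{q-1}∘⋯∘M_p): M ≅ I[1,1], I[2,5], I[3,4], I[3,5], I[4,4].
μ_θ-semistable layers: μ^(1)=39; μ^(2)=-4/3; μ^(3)=-43/2; μ^(4)=-27

((1, 0, 0, 0, 2); (0, 1, 1, 1, 0); (0, 0, 2, 2, 0); (0, 0, 0, 1, 0))


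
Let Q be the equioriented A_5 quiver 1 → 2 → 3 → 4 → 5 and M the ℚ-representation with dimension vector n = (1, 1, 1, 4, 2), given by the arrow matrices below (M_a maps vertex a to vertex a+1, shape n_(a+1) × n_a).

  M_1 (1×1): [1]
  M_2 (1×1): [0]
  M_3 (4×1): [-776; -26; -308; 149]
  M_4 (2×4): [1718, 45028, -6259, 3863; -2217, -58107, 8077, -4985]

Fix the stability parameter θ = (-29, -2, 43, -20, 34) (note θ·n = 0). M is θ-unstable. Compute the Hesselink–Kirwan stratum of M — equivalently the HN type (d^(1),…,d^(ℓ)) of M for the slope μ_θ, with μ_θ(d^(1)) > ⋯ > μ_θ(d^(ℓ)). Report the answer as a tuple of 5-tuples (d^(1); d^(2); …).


Via rank(M_{q-1}∘⋯∘M_p): M ≅ I[1,2], I[3,5], I[4,4]^2, I[4,5].
μ_θ-semistable layers: μ^(1)=34; μ^(2)=23/2; μ^(3)=-2; μ^(4)=-20; μ^(5)=-29

((0, 0, 0, 0, 2); (0, 0, 1, 1, 0); (0, 1, 0, 0, 0); (0, 0, 0, 3, 0); (1, 0, 0, 0, 0))


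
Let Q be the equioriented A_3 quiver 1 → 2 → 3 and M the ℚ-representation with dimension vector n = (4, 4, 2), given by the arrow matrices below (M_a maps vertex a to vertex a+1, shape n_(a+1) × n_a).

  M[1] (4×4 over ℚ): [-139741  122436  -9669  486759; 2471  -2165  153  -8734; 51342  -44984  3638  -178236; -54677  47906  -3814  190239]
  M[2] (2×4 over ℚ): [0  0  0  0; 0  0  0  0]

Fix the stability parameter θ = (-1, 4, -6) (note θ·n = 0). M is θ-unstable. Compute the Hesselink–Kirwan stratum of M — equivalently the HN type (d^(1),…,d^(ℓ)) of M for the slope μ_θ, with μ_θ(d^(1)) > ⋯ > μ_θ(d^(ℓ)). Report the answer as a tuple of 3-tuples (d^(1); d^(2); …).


Interval decomposition of M: I[1,2]^4, I[3,3]^2.
HN type (ℓ=3): μ^(1)=4; μ^(2)=-1; μ^(3)=-6

((0, 4, 0); (4, 0, 0); (0, 0, 2))


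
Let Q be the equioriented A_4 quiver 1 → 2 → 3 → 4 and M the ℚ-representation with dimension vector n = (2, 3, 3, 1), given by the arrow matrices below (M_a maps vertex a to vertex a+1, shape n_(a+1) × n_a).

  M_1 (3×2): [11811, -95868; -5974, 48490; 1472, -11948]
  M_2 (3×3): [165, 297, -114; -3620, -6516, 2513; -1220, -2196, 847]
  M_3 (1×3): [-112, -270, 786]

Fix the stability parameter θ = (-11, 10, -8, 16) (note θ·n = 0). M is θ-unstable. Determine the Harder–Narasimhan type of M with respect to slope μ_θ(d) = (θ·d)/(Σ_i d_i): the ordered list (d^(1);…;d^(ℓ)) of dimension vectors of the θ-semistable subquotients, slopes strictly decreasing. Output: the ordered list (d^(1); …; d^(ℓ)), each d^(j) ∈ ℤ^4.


Interval decomposition of M: I[1,3]^2, I[2,2], I[3,4].
HN type (ℓ=5): μ^(1)=16; μ^(2)=10; μ^(3)=1; μ^(4)=-8; μ^(5)=-11

((0, 0, 0, 1); (0, 1, 0, 0); (0, 2, 2, 0); (0, 0, 1, 0); (2, 0, 0, 0))


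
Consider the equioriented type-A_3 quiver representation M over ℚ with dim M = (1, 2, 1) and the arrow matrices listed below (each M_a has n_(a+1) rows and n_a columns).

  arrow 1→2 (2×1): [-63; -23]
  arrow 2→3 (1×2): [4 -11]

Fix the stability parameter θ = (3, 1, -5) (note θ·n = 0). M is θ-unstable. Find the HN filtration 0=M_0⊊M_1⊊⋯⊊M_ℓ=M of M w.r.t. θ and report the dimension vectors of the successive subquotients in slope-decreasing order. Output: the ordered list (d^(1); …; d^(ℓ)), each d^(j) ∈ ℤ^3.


Interval decomposition of M: I[1,3], I[2,2].
HN type (ℓ=2): μ^(1)=1; μ^(2)=-1/3

((0, 1, 0); (1, 1, 1))


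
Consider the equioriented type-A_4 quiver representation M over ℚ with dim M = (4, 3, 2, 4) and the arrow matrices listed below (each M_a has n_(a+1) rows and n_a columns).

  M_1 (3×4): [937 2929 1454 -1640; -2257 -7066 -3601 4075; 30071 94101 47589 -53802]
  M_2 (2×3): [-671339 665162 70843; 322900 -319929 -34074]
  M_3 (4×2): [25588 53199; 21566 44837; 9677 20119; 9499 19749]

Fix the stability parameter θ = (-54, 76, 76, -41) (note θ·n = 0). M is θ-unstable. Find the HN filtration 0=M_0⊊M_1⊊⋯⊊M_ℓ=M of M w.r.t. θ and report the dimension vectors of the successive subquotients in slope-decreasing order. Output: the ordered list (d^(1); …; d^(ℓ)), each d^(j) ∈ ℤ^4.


Via rank(M_{q-1}∘⋯∘M_p): M ≅ I[1,1], I[1,2], I[1,4]^2, I[4,4]^2.
μ_θ-semistable layers: μ^(1)=76; μ^(2)=37; μ^(3)=-41; μ^(4)=-54

((0, 1, 0, 0); (0, 2, 2, 2); (0, 0, 0, 2); (4, 0, 0, 0))


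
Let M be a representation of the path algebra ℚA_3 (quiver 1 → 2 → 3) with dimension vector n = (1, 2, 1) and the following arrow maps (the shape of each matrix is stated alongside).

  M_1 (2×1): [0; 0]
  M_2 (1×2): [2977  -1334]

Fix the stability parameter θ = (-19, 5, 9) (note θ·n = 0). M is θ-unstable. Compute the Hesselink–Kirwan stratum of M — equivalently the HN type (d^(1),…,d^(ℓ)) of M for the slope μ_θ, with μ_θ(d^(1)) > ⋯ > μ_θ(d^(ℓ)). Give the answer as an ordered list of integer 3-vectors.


Barcode: M ≅ I[1,1], I[2,2], I[2,3]. HN layers by μ_θ (3 steps, strictly decreasing):
  μ^(1)=9; μ^(2)=5; μ^(3)=-19

((0, 0, 1); (0, 2, 0); (1, 0, 0))


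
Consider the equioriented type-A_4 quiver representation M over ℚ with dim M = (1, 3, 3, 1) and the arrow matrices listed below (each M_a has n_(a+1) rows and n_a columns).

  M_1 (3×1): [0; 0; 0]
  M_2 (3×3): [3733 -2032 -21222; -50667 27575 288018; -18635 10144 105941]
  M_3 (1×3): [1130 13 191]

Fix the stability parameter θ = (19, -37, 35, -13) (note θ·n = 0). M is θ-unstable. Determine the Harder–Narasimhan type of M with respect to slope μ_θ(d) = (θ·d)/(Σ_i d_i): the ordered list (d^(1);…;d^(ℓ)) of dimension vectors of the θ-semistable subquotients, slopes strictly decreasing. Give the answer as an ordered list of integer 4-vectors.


Barcode: M ≅ I[1,1], I[2,3]^2, I[2,4]. HN layers by μ_θ (4 steps, strictly decreasing):
  μ^(1)=35; μ^(2)=19; μ^(3)=11; μ^(4)=-37

((0, 0, 2, 0); (1, 0, 0, 0); (0, 0, 1, 1); (0, 3, 0, 0))


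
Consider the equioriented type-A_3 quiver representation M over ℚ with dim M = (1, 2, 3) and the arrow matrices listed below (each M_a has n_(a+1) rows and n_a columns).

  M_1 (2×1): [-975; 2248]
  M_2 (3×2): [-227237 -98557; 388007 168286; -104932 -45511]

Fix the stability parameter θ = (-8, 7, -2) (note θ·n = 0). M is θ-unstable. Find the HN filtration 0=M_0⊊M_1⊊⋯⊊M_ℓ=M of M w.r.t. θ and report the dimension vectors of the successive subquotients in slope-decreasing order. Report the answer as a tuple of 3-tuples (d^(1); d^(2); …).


Barcode: M ≅ I[1,3], I[2,3], I[3,3]. HN layers by μ_θ (3 steps, strictly decreasing):
  μ^(1)=5/2; μ^(2)=-2; μ^(3)=-8

((0, 2, 2); (0, 0, 1); (1, 0, 0))


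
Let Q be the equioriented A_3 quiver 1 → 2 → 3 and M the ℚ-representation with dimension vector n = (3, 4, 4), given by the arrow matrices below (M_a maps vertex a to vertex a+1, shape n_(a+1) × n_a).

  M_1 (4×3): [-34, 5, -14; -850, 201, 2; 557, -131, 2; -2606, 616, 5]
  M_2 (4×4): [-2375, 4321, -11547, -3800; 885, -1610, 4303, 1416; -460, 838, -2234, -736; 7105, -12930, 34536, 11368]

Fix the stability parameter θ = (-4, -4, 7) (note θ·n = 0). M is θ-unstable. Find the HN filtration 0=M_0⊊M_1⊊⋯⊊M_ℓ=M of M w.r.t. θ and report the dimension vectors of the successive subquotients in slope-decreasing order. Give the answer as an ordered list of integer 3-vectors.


Via rank(M_{q-1}∘⋯∘M_p): M ≅ I[1,2], I[1,3]^2, I[2,3], I[3,3].
μ_θ-semistable layers: μ^(1)=7; μ^(2)=-4

((0, 0, 4); (3, 4, 0))


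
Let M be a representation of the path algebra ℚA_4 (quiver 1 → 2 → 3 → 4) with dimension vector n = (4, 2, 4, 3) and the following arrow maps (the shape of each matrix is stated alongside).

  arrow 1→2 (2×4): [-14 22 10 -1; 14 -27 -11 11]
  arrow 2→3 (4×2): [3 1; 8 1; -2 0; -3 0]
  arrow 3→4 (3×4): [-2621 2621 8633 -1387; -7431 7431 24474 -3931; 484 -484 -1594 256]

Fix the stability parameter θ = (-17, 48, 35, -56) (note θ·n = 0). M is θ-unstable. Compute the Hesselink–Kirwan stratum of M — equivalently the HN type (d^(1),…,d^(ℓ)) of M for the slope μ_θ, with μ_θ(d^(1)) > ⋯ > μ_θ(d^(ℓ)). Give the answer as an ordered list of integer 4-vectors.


Barcode: M ≅ I[1,1]^2, I[1,3]^2, I[3,4]^2, I[4,4]. HN layers by μ_θ (4 steps, strictly decreasing):
  μ^(1)=83/2; μ^(2)=-21/2; μ^(3)=-17; μ^(4)=-56

((0, 2, 2, 0); (0, 0, 2, 2); (4, 0, 0, 0); (0, 0, 0, 1))
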